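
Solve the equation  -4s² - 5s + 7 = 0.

Discriminant: (-5)² − 4·(-4)·7 = 137.
Quadratic formula: s = (5 ± √137) / (-8).
So s = -√(137)/8 - 5/8 ≈ -2.0881 or s = -5/8 + √(137)/8 ≈ 0.8381.

s = -2.0881 or s = 0.8381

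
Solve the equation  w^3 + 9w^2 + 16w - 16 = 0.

w = -5.7016 or w = -4 or w = 0.7016

Possible rational roots are divisors of -16. Testing w = -4 gives 0, so (w + 4) is a factor.
Divide: w^3 + 9w^2 + 16w - 16 = (w + 4)(w^2 + 5w - 4).
Apply the quadratic formula to w^2 + 5w - 4 = 0: w = (-5 +/- sqrt(41))/2, i.e. w ~= 0.7016 or w ~= -5.7016.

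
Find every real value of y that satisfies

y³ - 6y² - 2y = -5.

y = -1 or y = 0.8074 or y = 6.1926

Rearrange: y³ - 6y² - 2y + 5 = 0.
Possible rational roots are divisors of 5. Testing y = -1 gives 0, so (y + 1) is a factor.
Divide: y³ - 6y² - 2y + 5 = (y + 1)(y² - 7y + 5).
Apply the quadratic formula to y² - 7y + 5 = 0: y = (7 ± √29)/2, i.e. y ≈ 6.1926 or y ≈ 0.8074.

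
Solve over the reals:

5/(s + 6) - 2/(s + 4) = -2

s = -8 or s = -3.5

Multiply both sides by (s + 6)(s + 4):
5(s + 4) - 2(s + 6) = -2(s + 6)(s + 4).
Expand and collect terms: -2s^2 - 23s - 56 = 0.
Factor or apply the quadratic formula: s = -8 or s = -3.5.
Neither value makes a denominator zero (s != -6, s != -4), so both are valid.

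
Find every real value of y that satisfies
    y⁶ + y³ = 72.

Let u = y³. The equation becomes u² + u - 72 = 0.
Factor: (u - 8)(u + 9) = 0, so u = 8 or u = -9.
y³ = 8 gives y = 2.
y³ = -9 gives y = -∛(9) ≈ -2.0801.

y = -2.0801 or y = 2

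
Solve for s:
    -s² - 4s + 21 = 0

s = -7 or s = 3

Factor: -1(s - 3)(s + 7) = 0.
So s = 3 or s = -7.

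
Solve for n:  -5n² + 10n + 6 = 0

Discriminant: (10)² − 4·(-5)·6 = 220.
Quadratic formula: n = (-10 ± √220) / (-10).
So n = 1 - √(55)/5 ≈ -0.4832 or n = 1 + √(55)/5 ≈ 2.4832.

n = -0.4832 or n = 2.4832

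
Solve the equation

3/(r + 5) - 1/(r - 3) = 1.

r = -1 or r = 1

Multiply both sides by (r + 5)(r - 3):
3(r - 3) - (r + 5) = (r + 5)(r - 3).
Expand and collect terms: r^2 - 1 = 0.
Factor or apply the quadratic formula: r = 1 or r = -1.
Neither value makes a denominator zero (r != -5, r != 3), so both are valid.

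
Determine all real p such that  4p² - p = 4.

Rearrange to standard form: 4p² - p - 4 = 0.
Discriminant: (-1)² − 4·4·(-4) = 65.
Quadratic formula: p = (1 ± √65) / 8.
So p = 1/8 + √(65)/8 ≈ 1.1328 or p = 1/8 - √(65)/8 ≈ -0.8828.

p = -0.8828 or p = 1.1328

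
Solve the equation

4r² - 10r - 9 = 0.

r = -0.7026 or r = 3.2026

Discriminant: (-10)² − 4·4·(-9) = 244.
Quadratic formula: r = (10 ± √244) / 8.
So r = 5/4 + √(61)/4 ≈ 3.2026 or r = 5/4 - √(61)/4 ≈ -0.7026.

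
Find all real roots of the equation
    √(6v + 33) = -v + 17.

v = 8

Square both sides: 6v + 33 = (-v + 17)².
Expand and rearrange: v² - 40v + 256 = 0.
Solving gives v = 32 or v = 8.
Check each candidate in the original equation:
  v = 32: √(225) = 15, while -v + 17 = -15 — extraneous.
  v = 8: √(81) = 9, while -v + 17 = 9 — valid.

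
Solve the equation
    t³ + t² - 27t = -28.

Rearrange: t³ + t² - 27t + 28 = 0.
Possible rational roots are divisors of 28. Testing t = 4 gives 0, so (t - 4) is a factor.
Divide: t³ + t² - 27t + 28 = (t - 4)(t² + 5t - 7).
Apply the quadratic formula to t² + 5t - 7 = 0: t = (-5 ± √53)/2, i.e. t ≈ 1.1401 or t ≈ -6.1401.

t = -6.1401 or t = 1.1401 or t = 4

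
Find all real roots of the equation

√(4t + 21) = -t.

Square both sides: 4t + 21 = (-t)².
Expand and rearrange: t² - 4t - 21 = 0.
Solving gives t = 7 or t = -3.
Check each candidate in the original equation:
  t = 7: √(49) = 7, while -t = -7 — extraneous.
  t = -3: √(9) = 3, while -t = 3 — valid.

t = -3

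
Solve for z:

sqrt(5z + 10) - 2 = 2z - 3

z = 3

Isolate the radical: sqrt(5z + 10) = 2z - 1.
Square both sides: 5z + 10 = (2z - 1)^2.
Expand and rearrange: 4z^2 - 9z - 9 = 0.
Solving gives z = 3 or z = -0.75.
Check each candidate in the original equation:
  z = 3: sqrt(25) = 5, while 2z - 1 = 5 — valid.
  z = -0.75: sqrt(6.25) = 2.5, while 2z - 1 = -2.5 — extraneous.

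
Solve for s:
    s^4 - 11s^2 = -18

Let u = s^2. The equation becomes u^2 - 11u + 18 = 0.
Factor: (u - 2)(u - 9) = 0, so u = 2 or u = 9.
s^2 = 2 gives s = +/-sqrt(2) ~= +/-1.4142.
s^2 = 9 gives s = +/-3.

s = -3 or s = -1.4142 or s = 1.4142 or s = 3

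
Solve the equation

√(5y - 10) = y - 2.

Square both sides: 5y - 10 = (y - 2)².
Expand and rearrange: y² - 9y + 14 = 0.
Solving gives y = 7 or y = 2.
Check each candidate in the original equation:
  y = 7: √(25) = 5, while y - 2 = 5 — valid.
  y = 2: √(0) = 0, while y - 2 = 0 — valid.

y = 2 or y = 7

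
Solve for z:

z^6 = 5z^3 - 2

Let u = z^3. The equation becomes u^2 - 5u + 2 = 0.
By the quadratic formula, u = sqrt(17)/2 + 5/2 or u = 5/2 - sqrt(17)/2.
z^3 = sqrt(17)/2 + 5/2 gives z = (sqrt(17)/2 + 5/2)^(1/3) ~= 1.6585.
z^3 = 5/2 - sqrt(17)/2 gives z = (5/2 - sqrt(17)/2)^(1/3) ~= 0.7597.

z = 0.7597 or z = 1.6585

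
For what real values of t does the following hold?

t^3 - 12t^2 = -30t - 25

t = -0.6533 or t = 5 or t = 7.6533

Rearrange: t^3 - 12t^2 + 30t + 25 = 0.
Possible rational roots are divisors of 25. Testing t = 5 gives 0, so (t - 5) is a factor.
Divide: t^3 - 12t^2 + 30t + 25 = (t - 5)(t^2 - 7t - 5).
Apply the quadratic formula to t^2 - 7t - 5 = 0: t = (7 +/- sqrt(69))/2, i.e. t ~= 7.6533 or t ~= -0.6533.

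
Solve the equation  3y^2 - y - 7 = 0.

y = -1.3699 or y = 1.7033

Discriminant: (-1)^2 - 4*3*(-7) = 85.
Quadratic formula: y = (1 +/- sqrt(85)) / 6.
So y = 1/6 + sqrt(85)/6 ~= 1.7033 or y = 1/6 - sqrt(85)/6 ~= -1.3699.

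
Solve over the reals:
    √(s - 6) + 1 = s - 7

s = 10

Isolate the radical: √(s - 6) = s - 8.
Square both sides: s - 6 = (s - 8)².
Expand and rearrange: s² - 17s + 70 = 0.
Solving gives s = 10 or s = 7.
Check each candidate in the original equation:
  s = 10: √(4) = 2, while s - 8 = 2 — valid.
  s = 7: √(1) = 1, while s - 8 = -1 — extraneous.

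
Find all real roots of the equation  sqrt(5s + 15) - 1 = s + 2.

Isolate the radical: sqrt(5s + 15) = s + 3.
Square both sides: 5s + 15 = (s + 3)^2.
Expand and rearrange: s^2 + s - 6 = 0.
Solving gives s = 2 or s = -3.
Check each candidate in the original equation:
  s = 2: sqrt(25) = 5, while s + 3 = 5 — valid.
  s = -3: sqrt(0) = 0, while s + 3 = 0 — valid.

s = -3 or s = 2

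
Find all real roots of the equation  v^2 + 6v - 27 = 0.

Factor: (v - 3)(v + 9) = 0.
So v = 3 or v = -9.

v = -9 or v = 3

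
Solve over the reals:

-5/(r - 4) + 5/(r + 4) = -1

Multiply both sides by (r - 4)(r + 4):
-5(r + 4) + 5(r - 4) = -(r - 4)(r + 4).
Expand and collect terms: -r^2 + 56 = 0.
By the quadratic formula, r = (0 +/- sqrt(224)) / -2, so r ~= -7.4833 or r ~= 7.4833.
Neither value makes a denominator zero (r != 4, r != -4), so both are valid.

r = -7.4833 or r = 7.4833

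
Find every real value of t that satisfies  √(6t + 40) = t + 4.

Square both sides: 6t + 40 = (t + 4)².
Expand and rearrange: t² + 2t - 24 = 0.
Solving gives t = 4 or t = -6.
Check each candidate in the original equation:
  t = 4: √(64) = 8, while t + 4 = 8 — valid.
  t = -6: √(4) = 2, while t + 4 = -2 — extraneous.

t = 4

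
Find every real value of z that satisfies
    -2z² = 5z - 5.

Rearrange to standard form: -2z² - 5z + 5 = 0.
Discriminant: (-5)² − 4·(-2)·5 = 65.
Quadratic formula: z = (5 ± √65) / (-4).
So z = -√(65)/4 - 5/4 ≈ -3.2656 or z = -5/4 + √(65)/4 ≈ 0.7656.

z = -3.2656 or z = 0.7656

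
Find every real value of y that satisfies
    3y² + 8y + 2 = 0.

Discriminant: (8)² − 4·3·2 = 40.
Quadratic formula: y = (-8 ± √40) / 6.
So y = -4/3 + √(10)/3 ≈ -0.2792 or y = -4/3 - √(10)/3 ≈ -2.3874.

y = -2.3874 or y = -0.2792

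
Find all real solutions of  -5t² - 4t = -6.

Rearrange to standard form: -5t² - 4t + 6 = 0.
Discriminant: (-4)² − 4·(-5)·6 = 136.
Quadratic formula: t = (4 ± √136) / (-10).
So t = -√(34)/5 - 2/5 ≈ -1.5662 or t = -2/5 + √(34)/5 ≈ 0.7662.

t = -1.5662 or t = 0.7662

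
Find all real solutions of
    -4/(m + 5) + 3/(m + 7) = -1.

m = -8.3723 or m = -2.6277

Multiply both sides by (m + 5)(m + 7):
-4(m + 7) + 3(m + 5) = -(m + 5)(m + 7).
Expand and collect terms: -m² - 11m - 22 = 0.
By the quadratic formula, m = (11 ± √33) / -2, so m ≈ -8.3723 or m ≈ -2.6277.
Neither value makes a denominator zero (m ≠ -5, m ≠ -7), so both are valid.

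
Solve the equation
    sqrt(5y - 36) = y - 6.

Square both sides: 5y - 36 = (y - 6)^2.
Expand and rearrange: y^2 - 17y + 72 = 0.
Solving gives y = 9 or y = 8.
Check each candidate in the original equation:
  y = 9: sqrt(9) = 3, while y - 6 = 3 — valid.
  y = 8: sqrt(4) = 2, while y - 6 = 2 — valid.

y = 8 or y = 9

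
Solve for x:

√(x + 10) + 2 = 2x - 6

Isolate the radical: √(x + 10) = 2x - 8.
Square both sides: x + 10 = (2x - 8)².
Expand and rearrange: 4x² - 33x + 54 = 0.
Solving gives x = 6 or x = 2.25.
Check each candidate in the original equation:
  x = 6: √(16) = 4, while 2x - 8 = 4 — valid.
  x = 2.25: √(12.25) = 3.5, while 2x - 8 = -3.5 — extraneous.

x = 6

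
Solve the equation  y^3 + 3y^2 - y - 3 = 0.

Possible rational roots are divisors of -3. Testing y = -3 gives 0, so (y + 3) is a factor.
Divide: y^3 + 3y^2 - y - 3 = (y + 3)(y^2 - 1).
Factor the quadratic: y = 1 or y = -1.

y = -3 or y = -1 or y = 1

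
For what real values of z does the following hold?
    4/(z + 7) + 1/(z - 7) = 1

Multiply both sides by (z + 7)(z - 7):
4(z - 7) + (z + 7) = (z + 7)(z - 7).
Expand and collect terms: z² - 5z - 28 = 0.
By the quadratic formula, z = (5 ± √137) / 2, so z ≈ 8.3523 or z ≈ -3.3523.
Neither value makes a denominator zero (z ≠ -7, z ≠ 7), so both are valid.

z = -3.3523 or z = 8.3523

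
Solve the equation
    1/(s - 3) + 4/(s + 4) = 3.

Multiply both sides by (s - 3)(s + 4):
(s + 4) + 4(s - 3) = 3(s - 3)(s + 4).
Expand and collect terms: 3s² - 2s - 28 = 0.
By the quadratic formula, s = (2 ± √340) / 6, so s ≈ 3.4065 or s ≈ -2.7398.
Neither value makes a denominator zero (s ≠ 3, s ≠ -4), so both are valid.

s = -2.7398 or s = 3.4065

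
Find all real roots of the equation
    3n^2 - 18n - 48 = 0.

Factor: 3(n + 2)(n - 8) = 0.
So n = -2 or n = 8.

n = -2 or n = 8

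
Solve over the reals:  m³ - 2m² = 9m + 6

Rearrange: m³ - 2m² - 9m - 6 = 0.
Possible rational roots are divisors of -6. Testing m = -1 gives 0, so (m + 1) is a factor.
Divide: m³ - 2m² - 9m - 6 = (m + 1)(m² - 3m - 6).
Apply the quadratic formula to m² - 3m - 6 = 0: m = (3 ± √33)/2, i.e. m ≈ 4.3723 or m ≈ -1.3723.

m = -1.3723 or m = -1 or m = 4.3723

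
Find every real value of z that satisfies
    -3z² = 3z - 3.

Rearrange to standard form: -3z² - 3z + 3 = 0.
Discriminant: (-3)² − 4·(-3)·3 = 45.
Quadratic formula: z = (3 ± √45) / (-6).
So z = -√(5)/2 - 1/2 ≈ -1.618 or z = -1/2 + √(5)/2 ≈ 0.618.

z = -1.618 or z = 0.618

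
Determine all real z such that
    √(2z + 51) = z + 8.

Square both sides: 2z + 51 = (z + 8)².
Expand and rearrange: z² + 14z + 13 = 0.
Solving gives z = -1 or z = -13.
Check each candidate in the original equation:
  z = -1: √(49) = 7, while z + 8 = 7 — valid.
  z = -13: √(25) = 5, while z + 8 = -5 — extraneous.

z = -1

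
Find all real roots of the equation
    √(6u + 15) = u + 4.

Square both sides: 6u + 15 = (u + 4)².
Expand and rearrange: u² + 2u + 1 = 0.
This gives the repeated root u = -1.
Check in the original equation:
  u = -1: √(9) = 3, while u + 4 = 3 — valid.

u = -1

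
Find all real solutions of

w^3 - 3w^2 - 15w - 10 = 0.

Possible rational roots are divisors of -10. Testing w = -2 gives 0, so (w + 2) is a factor.
Divide: w^3 - 3w^2 - 15w - 10 = (w + 2)(w^2 - 5w - 5).
Apply the quadratic formula to w^2 - 5w - 5 = 0: w = (5 +/- sqrt(45))/2, i.e. w ~= 5.8541 or w ~= -0.8541.

w = -2 or w = -0.8541 or w = 5.8541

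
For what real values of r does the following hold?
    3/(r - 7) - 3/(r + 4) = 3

r = -4.9226 or r = 7.9226

Multiply both sides by (r - 7)(r + 4):
3(r + 4) - 3(r - 7) = 3(r - 7)(r + 4).
Expand and collect terms: 3r^2 - 9r - 117 = 0.
By the quadratic formula, r = (9 +/- sqrt(1485)) / 6, so r ~= 7.9226 or r ~= -4.9226.
Neither value makes a denominator zero (r != 7, r != -4), so both are valid.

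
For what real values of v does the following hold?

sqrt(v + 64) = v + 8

v = 0

Square both sides: v + 64 = (v + 8)^2.
Expand and rearrange: v^2 + 15v = 0.
Solving gives v = 0 or v = -15.
Check each candidate in the original equation:
  v = 0: sqrt(64) = 8, while v + 8 = 8 — valid.
  v = -15: sqrt(49) = 7, while v + 8 = -7 — extraneous.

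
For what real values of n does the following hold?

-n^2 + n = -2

n = -1 or n = 2

Bring every term to one side: -n^2 + n + 2 = 0.
Factor: -1(n + 1)(n - 2) = 0.
So n = -1 or n = 2.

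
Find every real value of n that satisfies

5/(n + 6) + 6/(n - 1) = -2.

n = -9.5 or n = -1

Multiply both sides by (n + 6)(n - 1):
5(n - 1) + 6(n + 6) = -2(n + 6)(n - 1).
Expand and collect terms: -2n² - 21n - 19 = 0.
Factor or apply the quadratic formula: n = -9.5 or n = -1.
Neither value makes a denominator zero (n ≠ -6, n ≠ 1), so both are valid.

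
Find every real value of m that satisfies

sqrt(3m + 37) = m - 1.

m = 9

Square both sides: 3m + 37 = (m - 1)^2.
Expand and rearrange: m^2 - 5m - 36 = 0.
Solving gives m = 9 or m = -4.
Check each candidate in the original equation:
  m = 9: sqrt(64) = 8, while m - 1 = 8 — valid.
  m = -4: sqrt(25) = 5, while m - 1 = -5 — extraneous.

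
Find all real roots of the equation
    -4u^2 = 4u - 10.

u = -2.1583 or u = 1.1583

Rearrange to standard form: -4u^2 - 4u + 10 = 0.
Discriminant: (-4)^2 - 4*(-4)*10 = 176.
Quadratic formula: u = (4 +/- sqrt(176)) / (-8).
So u = -sqrt(11)/2 - 1/2 ~= -2.1583 or u = -1/2 + sqrt(11)/2 ~= 1.1583.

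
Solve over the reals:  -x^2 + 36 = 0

Factor: -1(x + 6)(x - 6) = 0.
So x = -6 or x = 6.

x = -6 or x = 6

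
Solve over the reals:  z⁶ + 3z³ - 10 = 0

z = -1.71 or z = 1.2599

Let u = z³. The equation becomes u² + 3u - 10 = 0.
Factor: (u + 5)(u - 2) = 0, so u = -5 or u = 2.
z³ = -5 gives z = -∛(5) ≈ -1.71.
z³ = 2 gives z = ∛(2) ≈ 1.2599.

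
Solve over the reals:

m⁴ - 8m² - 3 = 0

m = -2.8912 or m = 2.8912

Let u = m². The equation becomes u² - 8u - 3 = 0.
By the quadratic formula, u = 4 + √(19) or u = 4 - √(19).
m² = 4 + √(19) gives m = ±√(4 + √(19)) ≈ ±2.8912.
m² = 4 - √(19) < 0 has no real solution.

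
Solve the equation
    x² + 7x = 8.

Bring every term to one side: x² + 7x - 8 = 0.
Factor: (x - 1)(x + 8) = 0.
So x = 1 or x = -8.

x = -8 or x = 1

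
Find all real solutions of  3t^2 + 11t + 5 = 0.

t = -3.135 or t = -0.5316

Discriminant: (11)^2 - 4*3*5 = 61.
Quadratic formula: t = (-11 +/- sqrt(61)) / 6.
So t = -11/6 + sqrt(61)/6 ~= -0.5316 or t = -11/6 - sqrt(61)/6 ~= -3.135.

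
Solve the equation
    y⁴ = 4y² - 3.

y = -1.7321 or y = -1 or y = 1 or y = 1.7321

Let u = y². The equation becomes u² - 4u + 3 = 0.
Factor: (u - 3)(u - 1) = 0, so u = 3 or u = 1.
y² = 3 gives y = ±√(3) ≈ ±1.7321.
y² = 1 gives y = ±1.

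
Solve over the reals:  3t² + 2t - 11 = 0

Discriminant: (2)² − 4·3·(-11) = 136.
Quadratic formula: t = (-2 ± √136) / 6.
So t = -1/3 + √(34)/3 ≈ 1.6103 or t = -√(34)/3 - 1/3 ≈ -2.277.

t = -2.277 or t = 1.6103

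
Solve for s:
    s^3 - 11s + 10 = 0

Possible rational roots are divisors of 10. Testing s = 1 gives 0, so (s - 1) is a factor.
Divide: s^3 - 11s + 10 = (s - 1)(s^2 + s - 10).
Apply the quadratic formula to s^2 + s - 10 = 0: s = (-1 +/- sqrt(41))/2, i.e. s ~= 2.7016 or s ~= -3.7016.

s = -3.7016 or s = 1 or s = 2.7016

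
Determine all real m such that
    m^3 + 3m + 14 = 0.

Possible rational roots are divisors of 14. Testing m = -2 gives 0, so (m + 2) is a factor.
Divide: m^3 + 3m + 14 = (m + 2)(m^2 - 2m + 7).
The quadratic m^2 - 2m + 7 has discriminant -24 < 0, so no further real roots.

m = -2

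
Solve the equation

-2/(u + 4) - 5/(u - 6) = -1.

u = -2.7284 or u = 11.7284

Multiply both sides by (u + 4)(u - 6):
-2(u - 6) - 5(u + 4) = -(u + 4)(u - 6).
Expand and collect terms: -u² + 9u + 32 = 0.
By the quadratic formula, u = (-9 ± √209) / -2, so u ≈ -2.7284 or u ≈ 11.7284.
Neither value makes a denominator zero (u ≠ -4, u ≠ 6), so both are valid.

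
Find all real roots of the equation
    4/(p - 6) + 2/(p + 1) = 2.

Multiply both sides by (p - 6)(p + 1):
4(p + 1) + 2(p - 6) = 2(p - 6)(p + 1).
Expand and collect terms: 2p^2 - 16p - 4 = 0.
By the quadratic formula, p = (16 +/- sqrt(288)) / 4, so p ~= 8.2426 or p ~= -0.2426.
Neither value makes a denominator zero (p != 6, p != -1), so both are valid.

p = -0.2426 or p = 8.2426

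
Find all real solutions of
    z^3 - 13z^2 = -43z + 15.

z = 0.3944 or z = 5 or z = 7.6056

Rearrange: z^3 - 13z^2 + 43z - 15 = 0.
Possible rational roots are divisors of -15. Testing z = 5 gives 0, so (z - 5) is a factor.
Divide: z^3 - 13z^2 + 43z - 15 = (z - 5)(z^2 - 8z + 3).
Apply the quadratic formula to z^2 - 8z + 3 = 0: z = (8 +/- sqrt(52))/2, i.e. z ~= 7.6056 or z ~= 0.3944.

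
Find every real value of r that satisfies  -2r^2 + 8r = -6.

r = -0.6458 or r = 4.6458

Rearrange to standard form: -2r^2 + 8r + 6 = 0.
Discriminant: (8)^2 - 4*(-2)*6 = 112.
Quadratic formula: r = (-8 +/- sqrt(112)) / (-4).
So r = 2 - sqrt(7) ~= -0.6458 or r = 2 + sqrt(7) ~= 4.6458.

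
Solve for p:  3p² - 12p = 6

p = -0.4495 or p = 4.4495

Rearrange to standard form: 3p² - 12p - 6 = 0.
Discriminant: (-12)² − 4·3·(-6) = 216.
Quadratic formula: p = (12 ± √216) / 6.
So p = 2 + √(6) ≈ 4.4495 or p = 2 - √(6) ≈ -0.4495.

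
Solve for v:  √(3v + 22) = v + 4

Square both sides: 3v + 22 = (v + 4)².
Expand and rearrange: v² + 5v - 6 = 0.
Solving gives v = 1 or v = -6.
Check each candidate in the original equation:
  v = 1: √(25) = 5, while v + 4 = 5 — valid.
  v = -6: √(4) = 2, while v + 4 = -2 — extraneous.

v = 1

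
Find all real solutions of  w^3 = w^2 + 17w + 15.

Rearrange: w^3 - w^2 - 17w - 15 = 0.
Possible rational roots are divisors of -15. Testing w = -3 gives 0, so (w + 3) is a factor.
Divide: w^3 - w^2 - 17w - 15 = (w + 3)(w^2 - 4w - 5).
Factor the quadratic: w = 5 or w = -1.

w = -3 or w = -1 or w = 5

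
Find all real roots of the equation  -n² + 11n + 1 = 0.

n = -0.0902 or n = 11.0902

Discriminant: (11)² − 4·(-1)·1 = 125.
Quadratic formula: n = (-11 ± √125) / (-2).
So n = 11/2 - 5·√(5)/2 ≈ -0.0902 or n = 11/2 + 5·√(5)/2 ≈ 11.0902.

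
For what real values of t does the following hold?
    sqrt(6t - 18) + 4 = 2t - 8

Isolate the radical: sqrt(6t - 18) = 2t - 12.
Square both sides: 6t - 18 = (2t - 12)^2.
Expand and rearrange: 4t^2 - 54t + 162 = 0.
Solving gives t = 9 or t = 4.5.
Check each candidate in the original equation:
  t = 9: sqrt(36) = 6, while 2t - 12 = 6 — valid.
  t = 4.5: sqrt(9) = 3, while 2t - 12 = -3 — extraneous.

t = 9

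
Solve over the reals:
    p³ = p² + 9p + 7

p = -1.8284 or p = -1 or p = 3.8284

Rearrange: p³ - p² - 9p - 7 = 0.
Possible rational roots are divisors of -7. Testing p = -1 gives 0, so (p + 1) is a factor.
Divide: p³ - p² - 9p - 7 = (p + 1)(p² - 2p - 7).
Apply the quadratic formula to p² - 2p - 7 = 0: p = (2 ± √32)/2, i.e. p ≈ 3.8284 or p ≈ -1.8284.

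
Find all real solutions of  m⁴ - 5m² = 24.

m = -2.8284 or m = 2.8284

Let u = m². The equation becomes u² - 5u - 24 = 0.
Factor: (u + 3)(u - 8) = 0, so u = -3 or u = 8.
m² = -3 < 0 has no real solution.
m² = 8 gives m = ±2·√(2) ≈ ±2.8284.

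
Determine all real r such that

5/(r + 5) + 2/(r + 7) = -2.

Multiply both sides by (r + 5)(r + 7):
5(r + 7) + 2(r + 5) = -2(r + 5)(r + 7).
Expand and collect terms: -2r^2 - 31r - 115 = 0.
By the quadratic formula, r = (31 +/- sqrt(41)) / -4, so r ~= -9.3508 or r ~= -6.1492.
Neither value makes a denominator zero (r != -5, r != -7), so both are valid.

r = -9.3508 or r = -6.1492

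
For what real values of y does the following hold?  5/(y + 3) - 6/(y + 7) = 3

y = -8.5373 or y = -1.796

Multiply both sides by (y + 3)(y + 7):
5(y + 7) - 6(y + 3) = 3(y + 3)(y + 7).
Expand and collect terms: 3y^2 + 31y + 46 = 0.
By the quadratic formula, y = (-31 +/- sqrt(409)) / 6, so y ~= -1.796 or y ~= -8.5373.
Neither value makes a denominator zero (y != -3, y != -7), so both are valid.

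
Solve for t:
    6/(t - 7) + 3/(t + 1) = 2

Multiply both sides by (t - 7)(t + 1):
6(t + 1) + 3(t - 7) = 2(t - 7)(t + 1).
Expand and collect terms: 2t^2 - 21t + 1 = 0.
By the quadratic formula, t = (21 +/- sqrt(433)) / 4, so t ~= 10.4522 or t ~= 0.0478.
Neither value makes a denominator zero (t != 7, t != -1), so both are valid.

t = 0.0478 or t = 10.4522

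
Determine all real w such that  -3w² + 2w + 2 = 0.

w = -0.5486 or w = 1.2153

Discriminant: (2)² − 4·(-3)·2 = 28.
Quadratic formula: w = (-2 ± √28) / (-6).
So w = 1/3 - √(7)/3 ≈ -0.5486 or w = 1/3 + √(7)/3 ≈ 1.2153.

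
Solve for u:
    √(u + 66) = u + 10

Square both sides: u + 66 = (u + 10)².
Expand and rearrange: u² + 19u + 34 = 0.
Solving gives u = -2 or u = -17.
Check each candidate in the original equation:
  u = -2: √(64) = 8, while u + 10 = 8 — valid.
  u = -17: √(49) = 7, while u + 10 = -7 — extraneous.

u = -2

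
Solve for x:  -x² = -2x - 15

x = -3 or x = 5

Bring every term to one side: -x² + 2x + 15 = 0.
Factor: -1(x - 5)(x + 3) = 0.
So x = 5 or x = -3.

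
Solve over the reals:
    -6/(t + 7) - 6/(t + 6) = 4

Multiply both sides by (t + 7)(t + 6):
-6(t + 6) - 6(t + 7) = 4(t + 7)(t + 6).
Expand and collect terms: 4t² + 64t + 246 = 0.
By the quadratic formula, t = (-64 ± √160) / 8, so t ≈ -6.4189 or t ≈ -9.5811.
Neither value makes a denominator zero (t ≠ -7, t ≠ -6), so both are valid.

t = -9.5811 or t = -6.4189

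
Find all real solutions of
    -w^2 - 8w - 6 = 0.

w = -7.1623 or w = -0.8377

Discriminant: (-8)^2 - 4*(-1)*(-6) = 40.
Quadratic formula: w = (8 +/- sqrt(40)) / (-2).
So w = -4 - sqrt(10) ~= -7.1623 or w = -4 + sqrt(10) ~= -0.8377.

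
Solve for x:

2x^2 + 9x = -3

Rearrange to standard form: 2x^2 + 9x + 3 = 0.
Discriminant: (9)^2 - 4*2*3 = 57.
Quadratic formula: x = (-9 +/- sqrt(57)) / 4.
So x = -9/4 + sqrt(57)/4 ~= -0.3625 or x = -9/4 - sqrt(57)/4 ~= -4.1375.

x = -4.1375 or x = -0.3625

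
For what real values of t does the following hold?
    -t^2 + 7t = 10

t = 2 or t = 5

Bring every term to one side: -t^2 + 7t - 10 = 0.
Factor: -1(t - 5)(t - 2) = 0.
So t = 5 or t = 2.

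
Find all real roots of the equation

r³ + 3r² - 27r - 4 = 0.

r = -6.8541 or r = -0.1459 or r = 4

Possible rational roots are divisors of -4. Testing r = 4 gives 0, so (r - 4) is a factor.
Divide: r³ + 3r² - 27r - 4 = (r - 4)(r² + 7r + 1).
Apply the quadratic formula to r² + 7r + 1 = 0: r = (-7 ± √45)/2, i.e. r ≈ -0.1459 or r ≈ -6.8541.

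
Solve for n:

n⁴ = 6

Let u = n². The equation becomes u² - 6 = 0.
By the quadratic formula, u = √(6) or u = -√(6).
n² = √(6) gives n = ±6^(1/4) ≈ ±1.5651.
n² = -√(6) < 0 has no real solution.

n = -1.5651 or n = 1.5651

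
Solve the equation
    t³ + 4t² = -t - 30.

t = -5

Rearrange: t³ + 4t² + t + 30 = 0.
Possible rational roots are divisors of 30. Testing t = -5 gives 0, so (t + 5) is a factor.
Divide: t³ + 4t² + t + 30 = (t + 5)(t² - t + 6).
The quadratic t² - t + 6 has discriminant -23 < 0, so no further real roots.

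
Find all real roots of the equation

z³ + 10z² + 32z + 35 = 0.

Possible rational roots are divisors of 35. Testing z = -5 gives 0, so (z + 5) is a factor.
Divide: z³ + 10z² + 32z + 35 = (z + 5)(z² + 5z + 7).
The quadratic z² + 5z + 7 has discriminant -3 < 0, so no further real roots.

z = -5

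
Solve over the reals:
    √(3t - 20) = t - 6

t = 7 or t = 8

Square both sides: 3t - 20 = (t - 6)².
Expand and rearrange: t² - 15t + 56 = 0.
Solving gives t = 8 or t = 7.
Check each candidate in the original equation:
  t = 8: √(4) = 2, while t - 6 = 2 — valid.
  t = 7: √(1) = 1, while t - 6 = 1 — valid.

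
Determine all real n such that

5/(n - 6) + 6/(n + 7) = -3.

Multiply both sides by (n - 6)(n + 7):
5(n + 7) + 6(n - 6) = -3(n - 6)(n + 7).
Expand and collect terms: -3n² - 14n + 127 = 0.
By the quadratic formula, n = (14 ± √1720) / -6, so n ≈ -9.2455 or n ≈ 4.5788.
Neither value makes a denominator zero (n ≠ 6, n ≠ -7), so both are valid.

n = -9.2455 or n = 4.5788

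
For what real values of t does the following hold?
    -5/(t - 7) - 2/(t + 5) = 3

Multiply both sides by (t - 7)(t + 5):
-5(t + 5) - 2(t - 7) = 3(t - 7)(t + 5).
Expand and collect terms: 3t^2 + t - 94 = 0.
By the quadratic formula, t = (-1 +/- sqrt(1129)) / 6, so t ~= 5.4334 or t ~= -5.7668.
Neither value makes a denominator zero (t != 7, t != -5), so both are valid.

t = -5.7668 or t = 5.4334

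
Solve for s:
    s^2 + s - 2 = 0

Factor: (s + 2)(s - 1) = 0.
So s = -2 or s = 1.

s = -2 or s = 1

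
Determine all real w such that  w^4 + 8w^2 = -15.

Let u = w^2. The equation becomes u^2 + 8u + 15 = 0.
Factor: (u + 3)(u + 5) = 0, so u = -3 or u = -5.
w^2 = -3 < 0 has no real solution.
w^2 = -5 < 0 has no real solution.

No real solutions.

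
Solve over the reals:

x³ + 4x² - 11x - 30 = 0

Possible rational roots are divisors of -30. Testing x = -5 gives 0, so (x + 5) is a factor.
Divide: x³ + 4x² - 11x - 30 = (x + 5)(x² - x - 6).
Factor the quadratic: x = 3 or x = -2.

x = -5 or x = -2 or x = 3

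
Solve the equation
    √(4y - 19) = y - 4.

Square both sides: 4y - 19 = (y - 4)².
Expand and rearrange: y² - 12y + 35 = 0.
Solving gives y = 7 or y = 5.
Check each candidate in the original equation:
  y = 7: √(9) = 3, while y - 4 = 3 — valid.
  y = 5: √(1) = 1, while y - 4 = 1 — valid.

y = 5 or y = 7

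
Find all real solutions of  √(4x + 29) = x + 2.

x = 5

Square both sides: 4x + 29 = (x + 2)².
Expand and rearrange: x² - 25 = 0.
Solving gives x = 5 or x = -5.
Check each candidate in the original equation:
  x = 5: √(49) = 7, while x + 2 = 7 — valid.
  x = -5: √(9) = 3, while x + 2 = -3 — extraneous.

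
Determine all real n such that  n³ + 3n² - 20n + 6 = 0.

n = -6.3166 or n = 0.3166 or n = 3

Possible rational roots are divisors of 6. Testing n = 3 gives 0, so (n - 3) is a factor.
Divide: n³ + 3n² - 20n + 6 = (n - 3)(n² + 6n - 2).
Apply the quadratic formula to n² + 6n - 2 = 0: n = (-6 ± √44)/2, i.e. n ≈ 0.3166 or n ≈ -6.3166.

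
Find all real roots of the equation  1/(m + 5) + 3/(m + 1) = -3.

Multiply both sides by (m + 5)(m + 1):
(m + 1) + 3(m + 5) = -3(m + 5)(m + 1).
Expand and collect terms: -3m² - 22m - 31 = 0.
By the quadratic formula, m = (22 ± √112) / -6, so m ≈ -5.4305 or m ≈ -1.9028.
Neither value makes a denominator zero (m ≠ -5, m ≠ -1), so both are valid.

m = -5.4305 or m = -1.9028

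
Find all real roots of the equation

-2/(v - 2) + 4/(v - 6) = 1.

Multiply both sides by (v - 2)(v - 6):
-2(v - 6) + 4(v - 2) = (v - 2)(v - 6).
Expand and collect terms: v^2 - 10v + 8 = 0.
By the quadratic formula, v = (10 +/- sqrt(68)) / 2, so v ~= 9.1231 or v ~= 0.8769.
Neither value makes a denominator zero (v != 2, v != 6), so both are valid.

v = 0.8769 or v = 9.1231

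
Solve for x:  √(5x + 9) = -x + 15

x = 8

Square both sides: 5x + 9 = (-x + 15)².
Expand and rearrange: x² - 35x + 216 = 0.
Solving gives x = 27 or x = 8.
Check each candidate in the original equation:
  x = 27: √(144) = 12, while -x + 15 = -12 — extraneous.
  x = 8: √(49) = 7, while -x + 15 = 7 — valid.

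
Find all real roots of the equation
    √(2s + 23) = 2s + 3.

s = 1

Square both sides: 2s + 23 = (2s + 3)².
Expand and rearrange: 4s² + 10s - 14 = 0.
Solving gives s = 1 or s = -3.5.
Check each candidate in the original equation:
  s = 1: √(25) = 5, while 2s + 3 = 5 — valid.
  s = -3.5: √(16) = 4, while 2s + 3 = -4 — extraneous.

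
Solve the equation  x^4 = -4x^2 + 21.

x = -1.7321 or x = 1.7321

Let u = x^2. The equation becomes u^2 + 4u - 21 = 0.
Factor: (u + 7)(u - 3) = 0, so u = -7 or u = 3.
x^2 = -7 < 0 has no real solution.
x^2 = 3 gives x = +/-sqrt(3) ~= +/-1.7321.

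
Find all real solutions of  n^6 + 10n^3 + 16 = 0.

Let u = n^3. The equation becomes u^2 + 10u + 16 = 0.
Factor: (u + 8)(u + 2) = 0, so u = -8 or u = -2.
n^3 = -8 gives n = -2.
n^3 = -2 gives n = -(2)^(1/3) ~= -1.2599.

n = -2 or n = -1.2599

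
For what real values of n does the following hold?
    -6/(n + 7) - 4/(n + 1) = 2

n = -10.772 or n = -2.228

Multiply both sides by (n + 7)(n + 1):
-6(n + 1) - 4(n + 7) = 2(n + 7)(n + 1).
Expand and collect terms: 2n² + 26n + 48 = 0.
By the quadratic formula, n = (-26 ± √292) / 4, so n ≈ -2.228 or n ≈ -10.772.
Neither value makes a denominator zero (n ≠ -7, n ≠ -1), so both are valid.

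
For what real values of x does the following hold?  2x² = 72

Bring every term to one side: 2x² - 72 = 0.
Factor: 2(x + 6)(x - 6) = 0.
So x = -6 or x = 6.

x = -6 or x = 6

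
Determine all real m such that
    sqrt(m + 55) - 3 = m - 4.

Isolate the radical: sqrt(m + 55) = m - 1.
Square both sides: m + 55 = (m - 1)^2.
Expand and rearrange: m^2 - 3m - 54 = 0.
Solving gives m = 9 or m = -6.
Check each candidate in the original equation:
  m = 9: sqrt(64) = 8, while m - 1 = 8 — valid.
  m = -6: sqrt(49) = 7, while m - 1 = -7 — extraneous.

m = 9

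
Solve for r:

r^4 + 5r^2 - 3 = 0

r = -0.7358 or r = 0.7358

Let u = r^2. The equation becomes u^2 + 5u - 3 = 0.
By the quadratic formula, u = -5/2 + sqrt(37)/2 or u = -sqrt(37)/2 - 5/2.
r^2 = -5/2 + sqrt(37)/2 gives r = +/-sqrt(-5/2 + sqrt(37)/2) ~= +/-0.7358.
r^2 = -sqrt(37)/2 - 5/2 < 0 has no real solution.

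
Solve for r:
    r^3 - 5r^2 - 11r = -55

Rearrange: r^3 - 5r^2 - 11r + 55 = 0.
Possible rational roots are divisors of 55. Testing r = 5 gives 0, so (r - 5) is a factor.
Divide: r^3 - 5r^2 - 11r + 55 = (r - 5)(r^2 - 11).
Apply the quadratic formula to r^2 - 11 = 0: r = (0 +/- sqrt(44))/2, i.e. r ~= 3.3166 or r ~= -3.3166.

r = -3.3166 or r = 3.3166 or r = 5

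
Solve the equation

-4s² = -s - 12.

s = -1.6116 or s = 1.8616

Rearrange to standard form: -4s² + s + 12 = 0.
Discriminant: (1)² − 4·(-4)·12 = 193.
Quadratic formula: s = (-1 ± √193) / (-8).
So s = 1/8 - √(193)/8 ≈ -1.6116 or s = 1/8 + √(193)/8 ≈ 1.8616.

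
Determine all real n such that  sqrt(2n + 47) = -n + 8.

Square both sides: 2n + 47 = (-n + 8)^2.
Expand and rearrange: n^2 - 18n + 17 = 0.
Solving gives n = 17 or n = 1.
Check each candidate in the original equation:
  n = 17: sqrt(81) = 9, while -n + 8 = -9 — extraneous.
  n = 1: sqrt(49) = 7, while -n + 8 = 7 — valid.

n = 1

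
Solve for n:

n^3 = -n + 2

n = 1

Rearrange: n^3 + n - 2 = 0.
Possible rational roots are divisors of -2. Testing n = 1 gives 0, so (n - 1) is a factor.
Divide: n^3 + n - 2 = (n - 1)(n^2 + n + 2).
The quadratic n^2 + n + 2 has discriminant -7 < 0, so no further real roots.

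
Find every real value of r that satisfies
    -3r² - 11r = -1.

r = -3.7554 or r = 0.0888

Rearrange to standard form: -3r² - 11r + 1 = 0.
Discriminant: (-11)² − 4·(-3)·1 = 133.
Quadratic formula: r = (11 ± √133) / (-6).
So r = -√(133)/6 - 11/6 ≈ -3.7554 or r = -11/6 + √(133)/6 ≈ 0.0888.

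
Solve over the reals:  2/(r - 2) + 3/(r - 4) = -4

r = 1.307 or r = 3.443

Multiply both sides by (r - 2)(r - 4):
2(r - 4) + 3(r - 2) = -4(r - 2)(r - 4).
Expand and collect terms: -4r² + 19r - 18 = 0.
By the quadratic formula, r = (-19 ± √73) / -8, so r ≈ 1.307 or r ≈ 3.443.
Neither value makes a denominator zero (r ≠ 2, r ≠ 4), so both are valid.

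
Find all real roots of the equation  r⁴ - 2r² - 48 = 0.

Let u = r². The equation becomes u² - 2u - 48 = 0.
Factor: (u + 6)(u - 8) = 0, so u = -6 or u = 8.
r² = -6 < 0 has no real solution.
r² = 8 gives r = ±2·√(2) ≈ ±2.8284.

r = -2.8284 or r = 2.8284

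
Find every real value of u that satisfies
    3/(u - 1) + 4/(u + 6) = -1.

Multiply both sides by (u - 1)(u + 6):
3(u + 6) + 4(u - 1) = -(u - 1)(u + 6).
Expand and collect terms: -u² - 12u - 8 = 0.
By the quadratic formula, u = (12 ± √112) / -2, so u ≈ -11.2915 or u ≈ -0.7085.
Neither value makes a denominator zero (u ≠ 1, u ≠ -6), so both are valid.

u = -11.2915 or u = -0.7085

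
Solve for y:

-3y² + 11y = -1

y = -0.0888 or y = 3.7554

Rearrange to standard form: -3y² + 11y + 1 = 0.
Discriminant: (11)² − 4·(-3)·1 = 133.
Quadratic formula: y = (-11 ± √133) / (-6).
So y = 11/6 - √(133)/6 ≈ -0.0888 or y = 11/6 + √(133)/6 ≈ 3.7554.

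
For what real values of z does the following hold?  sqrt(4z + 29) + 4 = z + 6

Isolate the radical: sqrt(4z + 29) = z + 2.
Square both sides: 4z + 29 = (z + 2)^2.
Expand and rearrange: z^2 - 25 = 0.
Solving gives z = 5 or z = -5.
Check each candidate in the original equation:
  z = 5: sqrt(49) = 7, while z + 2 = 7 — valid.
  z = -5: sqrt(9) = 3, while z + 2 = -3 — extraneous.

z = 5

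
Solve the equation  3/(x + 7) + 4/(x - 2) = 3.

Multiply both sides by (x + 7)(x - 2):
3(x - 2) + 4(x + 7) = 3(x + 7)(x - 2).
Expand and collect terms: 3x^2 + 8x - 64 = 0.
By the quadratic formula, x = (-8 +/- sqrt(832)) / 6, so x ~= 3.4741 or x ~= -6.1407.
Neither value makes a denominator zero (x != -7, x != 2), so both are valid.

x = -6.1407 or x = 3.4741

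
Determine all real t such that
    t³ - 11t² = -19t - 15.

Rearrange: t³ - 11t² + 19t + 15 = 0.
Possible rational roots are divisors of 15. Testing t = 3 gives 0, so (t - 3) is a factor.
Divide: t³ - 11t² + 19t + 15 = (t - 3)(t² - 8t - 5).
Apply the quadratic formula to t² - 8t - 5 = 0: t = (8 ± √84)/2, i.e. t ≈ 8.5826 or t ≈ -0.5826.

t = -0.5826 or t = 3 or t = 8.5826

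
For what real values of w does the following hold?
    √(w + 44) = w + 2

Square both sides: w + 44 = (w + 2)².
Expand and rearrange: w² + 3w - 40 = 0.
Solving gives w = 5 or w = -8.
Check each candidate in the original equation:
  w = 5: √(49) = 7, while w + 2 = 7 — valid.
  w = -8: √(36) = 6, while w + 2 = -6 — extraneous.

w = 5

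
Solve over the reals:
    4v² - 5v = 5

Rearrange to standard form: 4v² - 5v - 5 = 0.
Discriminant: (-5)² − 4·4·(-5) = 105.
Quadratic formula: v = (5 ± √105) / 8.
So v = 5/8 + √(105)/8 ≈ 1.9059 or v = 5/8 - √(105)/8 ≈ -0.6559.

v = -0.6559 or v = 1.9059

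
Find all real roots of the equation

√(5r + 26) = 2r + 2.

Square both sides: 5r + 26 = (2r + 2)².
Expand and rearrange: 4r² + 3r - 22 = 0.
Solving gives r = 2 or r = -2.75.
Check each candidate in the original equation:
  r = 2: √(36) = 6, while 2r + 2 = 6 — valid.
  r = -2.75: √(12.25) = 3.5, while 2r + 2 = -3.5 — extraneous.

r = 2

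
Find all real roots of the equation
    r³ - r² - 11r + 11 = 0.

r = -3.3166 or r = 1 or r = 3.3166

Possible rational roots are divisors of 11. Testing r = 1 gives 0, so (r - 1) is a factor.
Divide: r³ - r² - 11r + 11 = (r - 1)(r² - 11).
Apply the quadratic formula to r² - 11 = 0: r = (0 ± √44)/2, i.e. r ≈ 3.3166 or r ≈ -3.3166.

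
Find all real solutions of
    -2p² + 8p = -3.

Rearrange to standard form: -2p² + 8p + 3 = 0.
Discriminant: (8)² − 4·(-2)·3 = 88.
Quadratic formula: p = (-8 ± √88) / (-4).
So p = 2 - √(22)/2 ≈ -0.3452 or p = 2 + √(22)/2 ≈ 4.3452.

p = -0.3452 or p = 4.3452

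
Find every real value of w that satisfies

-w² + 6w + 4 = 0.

Discriminant: (6)² − 4·(-1)·4 = 52.
Quadratic formula: w = (-6 ± √52) / (-2).
So w = 3 - √(13) ≈ -0.6056 or w = 3 + √(13) ≈ 6.6056.

w = -0.6056 or w = 6.6056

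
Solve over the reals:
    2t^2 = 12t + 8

t = -0.6056 or t = 6.6056

Rearrange to standard form: 2t^2 - 12t - 8 = 0.
Discriminant: (-12)^2 - 4*2*(-8) = 208.
Quadratic formula: t = (12 +/- sqrt(208)) / 4.
So t = 3 + sqrt(13) ~= 6.6056 or t = 3 - sqrt(13) ~= -0.6056.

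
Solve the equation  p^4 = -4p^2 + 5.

Let u = p^2. The equation becomes u^2 + 4u - 5 = 0.
Factor: (u - 1)(u + 5) = 0, so u = 1 or u = -5.
p^2 = 1 gives p = +/-1.
p^2 = -5 < 0 has no real solution.

p = -1 or p = 1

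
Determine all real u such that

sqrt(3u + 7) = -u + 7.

Square both sides: 3u + 7 = (-u + 7)^2.
Expand and rearrange: u^2 - 17u + 42 = 0.
Solving gives u = 14 or u = 3.
Check each candidate in the original equation:
  u = 14: sqrt(49) = 7, while -u + 7 = -7 — extraneous.
  u = 3: sqrt(16) = 4, while -u + 7 = 4 — valid.

u = 3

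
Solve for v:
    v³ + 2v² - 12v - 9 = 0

Possible rational roots are divisors of -9. Testing v = 3 gives 0, so (v - 3) is a factor.
Divide: v³ + 2v² - 12v - 9 = (v - 3)(v² + 5v + 3).
Apply the quadratic formula to v² + 5v + 3 = 0: v = (-5 ± √13)/2, i.e. v ≈ -0.6972 or v ≈ -4.3028.

v = -4.3028 or v = -0.6972 or v = 3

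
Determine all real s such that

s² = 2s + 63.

Bring every term to one side: s² - 2s - 63 = 0.
Factor: (s - 9)(s + 7) = 0.
So s = 9 or s = -7.

s = -7 or s = 9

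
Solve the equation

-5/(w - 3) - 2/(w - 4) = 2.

w = -0.2656 or w = 3.7656

Multiply both sides by (w - 3)(w - 4):
-5(w - 4) - 2(w - 3) = 2(w - 3)(w - 4).
Expand and collect terms: 2w^2 - 7w - 2 = 0.
By the quadratic formula, w = (7 +/- sqrt(65)) / 4, so w ~= 3.7656 or w ~= -0.2656.
Neither value makes a denominator zero (w != 3, w != 4), so both are valid.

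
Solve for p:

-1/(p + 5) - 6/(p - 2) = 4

p = -5.3145 or p = 0.5645

Multiply both sides by (p + 5)(p - 2):
-(p - 2) - 6(p + 5) = 4(p + 5)(p - 2).
Expand and collect terms: 4p^2 + 19p - 12 = 0.
By the quadratic formula, p = (-19 +/- sqrt(553)) / 8, so p ~= 0.5645 or p ~= -5.3145.
Neither value makes a denominator zero (p != -5, p != 2), so both are valid.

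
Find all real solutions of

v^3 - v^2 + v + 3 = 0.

Possible rational roots are divisors of 3. Testing v = -1 gives 0, so (v + 1) is a factor.
Divide: v^3 - v^2 + v + 3 = (v + 1)(v^2 - 2v + 3).
The quadratic v^2 - 2v + 3 has discriminant -8 < 0, so no further real roots.

v = -1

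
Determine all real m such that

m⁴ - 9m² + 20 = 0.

Let u = m². The equation becomes u² - 9u + 20 = 0.
Factor: (u - 5)(u - 4) = 0, so u = 5 or u = 4.
m² = 5 gives m = ±√(5) ≈ ±2.2361.
m² = 4 gives m = ±2.

m = -2.2361 or m = -2 or m = 2 or m = 2.2361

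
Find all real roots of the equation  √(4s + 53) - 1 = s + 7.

Isolate the radical: √(4s + 53) = s + 8.
Square both sides: 4s + 53 = (s + 8)².
Expand and rearrange: s² + 12s + 11 = 0.
Solving gives s = -1 or s = -11.
Check each candidate in the original equation:
  s = -1: √(49) = 7, while s + 8 = 7 — valid.
  s = -11: √(9) = 3, while s + 8 = -3 — extraneous.

s = -1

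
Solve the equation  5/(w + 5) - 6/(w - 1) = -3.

Multiply both sides by (w + 5)(w - 1):
5(w - 1) - 6(w + 5) = -3(w + 5)(w - 1).
Expand and collect terms: -3w² - 11w + 50 = 0.
By the quadratic formula, w = (11 ± √721) / -6, so w ≈ -6.3086 or w ≈ 2.6419.
Neither value makes a denominator zero (w ≠ -5, w ≠ 1), so both are valid.

w = -6.3086 or w = 2.6419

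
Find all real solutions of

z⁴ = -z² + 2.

Let u = z². The equation becomes u² + u - 2 = 0.
Factor: (u - 1)(u + 2) = 0, so u = 1 or u = -2.
z² = 1 gives z = ±1.
z² = -2 < 0 has no real solution.

z = -1 or z = 1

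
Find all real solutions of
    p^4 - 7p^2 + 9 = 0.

Let u = p^2. The equation becomes u^2 - 7u + 9 = 0.
By the quadratic formula, u = sqrt(13)/2 + 7/2 or u = 7/2 - sqrt(13)/2.
p^2 = sqrt(13)/2 + 7/2 gives p = +/-(1/2 + sqrt(13)/2) ~= +/-2.3028.
p^2 = 7/2 - sqrt(13)/2 gives p = +/-(-1/2 + sqrt(13)/2) ~= +/-1.3028.

p = -2.3028 or p = -1.3028 or p = 1.3028 or p = 2.3028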